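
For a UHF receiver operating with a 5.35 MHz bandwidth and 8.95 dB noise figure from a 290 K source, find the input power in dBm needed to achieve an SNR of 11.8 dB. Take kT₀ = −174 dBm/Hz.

−86.0 dBm

Sensitivity = −174 + 10 log₁₀(B) + NF + SNR_min
= −174 + 67.28 + 8.95 + 11.8
= −85.97 dBm → −86.0 dBm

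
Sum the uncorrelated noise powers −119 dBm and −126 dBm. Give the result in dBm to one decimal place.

−118.2 dBm

Convert to linear, add, convert back:
P₁ = 1.26×10⁻¹⁵ W, P₂ = 2.51×10⁻¹⁶ W
P_tot = 1.51×10⁻¹⁵ W → 10 log₁₀(P_tot / 10⁻³) = −118.2 dBm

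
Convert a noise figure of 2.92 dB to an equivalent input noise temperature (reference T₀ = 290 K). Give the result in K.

278 K

F = 10^(2.92/10) = 1.95884
T_e = (F − 1)·T₀ = (1.95884 − 1) × 290 = 278 K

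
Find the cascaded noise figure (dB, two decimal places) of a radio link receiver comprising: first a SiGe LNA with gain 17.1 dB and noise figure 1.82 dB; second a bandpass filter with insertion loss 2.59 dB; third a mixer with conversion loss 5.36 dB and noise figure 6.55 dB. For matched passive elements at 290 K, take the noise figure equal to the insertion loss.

2.20 dB

Convert to linear (a loss of L dB is a gain of −L dB): F_i = 10^(NF_i/10), G_i = 10^(G_i,dB/10)
  Stage 1: F_1 = 10^(1.82/10) = 1.521, G_1 = 10^(17.1/10) = 51.29
  Stage 2: F_2 = 10^(2.59/10) = 1.816, G_2 = 10^(−2.59/10) = 0.5508
  Stage 3: F_3 = 10^(6.55/10) = 4.519, G_3 = 10^(−5.36/10) = 0.2911
Friis cascade:
  F = 1.521 + (1.816 − 1)/51.29 + (4.519 − 1)/28.25 = 1.661
NF = 10 log₁₀(1.661) = 2.20 dB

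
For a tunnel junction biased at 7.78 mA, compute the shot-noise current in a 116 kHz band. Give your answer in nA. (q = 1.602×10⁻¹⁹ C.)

17.0 nA

I_n = √(2qI·B)
2qI·B = 2 × 1.602×10⁻¹⁹ × 7.78×10⁻³ × 1.16×10⁵ = 2.89×10⁻¹⁶ A²
I_n = √(2.89×10⁻¹⁶) = 1.70×10⁻⁸ A = 17.0 nA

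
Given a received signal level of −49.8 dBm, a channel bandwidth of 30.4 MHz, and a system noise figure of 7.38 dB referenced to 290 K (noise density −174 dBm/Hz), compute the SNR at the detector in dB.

42.0 dB

Noise floor: N = −174 + 10 log₁₀(B) + NF
10 log₁₀(3.04×10⁷) = 74.83 dB
N = −174 + 74.83 + 7.38 = −91.79 dBm
SNR = P_sig − N = −49.8 − (−91.79) = 41.99 dB → 42.0 dB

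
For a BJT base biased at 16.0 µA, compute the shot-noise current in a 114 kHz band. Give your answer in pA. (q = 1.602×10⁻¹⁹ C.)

764 pA

I_n = √(2qI·B)
2qI·B = 2 × 1.602×10⁻¹⁹ × 1.60×10⁻⁵ × 1.14×10⁵ = 5.84×10⁻¹⁹ A²
I_n = √(5.84×10⁻¹⁹) = 7.64×10⁻¹⁰ A = 764 pA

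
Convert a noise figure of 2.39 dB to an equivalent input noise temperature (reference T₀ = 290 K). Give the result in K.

213 K

F = 10^(2.39/10) = 1.7338
T_e = (F − 1)·T₀ = (1.7338 − 1) × 290 = 213 K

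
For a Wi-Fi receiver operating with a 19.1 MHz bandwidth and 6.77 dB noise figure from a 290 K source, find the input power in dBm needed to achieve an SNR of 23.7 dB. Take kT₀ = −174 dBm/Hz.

−70.7 dBm

Sensitivity = −174 + 10 log₁₀(B) + NF + SNR_min
= −174 + 72.81 + 6.77 + 23.7
= −70.72 dBm → −70.7 dBm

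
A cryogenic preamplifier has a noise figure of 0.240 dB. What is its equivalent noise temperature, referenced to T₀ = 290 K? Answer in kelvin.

16.5 K

F = 10^(0.240/10) = 1.05682
T_e = (F − 1)·T₀ = (1.05682 − 1) × 290 = 16.5 K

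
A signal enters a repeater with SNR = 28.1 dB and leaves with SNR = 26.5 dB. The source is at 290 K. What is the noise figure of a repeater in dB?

NF (dB) = SNR_in(dB) − SNR_out(dB) when the source is at T₀
NF = 28.1 − 26.5 = 1.6 dB

1.6 dB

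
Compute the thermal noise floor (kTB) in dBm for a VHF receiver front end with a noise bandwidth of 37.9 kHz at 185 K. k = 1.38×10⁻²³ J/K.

−130.1 dBm

P_n = kTB = 1.38×10⁻²³ × 185 × 3.79×10⁴ = 9.68×10⁻¹⁷ W
In dBm: 10 log₁₀(9.68×10⁻¹⁷ / 10⁻³) = −130.1 dBm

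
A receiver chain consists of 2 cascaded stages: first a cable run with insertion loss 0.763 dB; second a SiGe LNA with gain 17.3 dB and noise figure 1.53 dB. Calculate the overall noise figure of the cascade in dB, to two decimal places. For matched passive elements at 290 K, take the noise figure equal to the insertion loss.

Convert to linear (a loss of L dB is a gain of −L dB): F_i = 10^(NF_i/10), G_i = 10^(G_i,dB/10)
  Stage 1: F_1 = 10^(0.763/10) = 1.192, G_1 = 10^(−0.763/10) = 0.8389
  Stage 2: F_2 = 10^(1.53/10) = 1.422, G_2 = 10^(17.3/10) = 53.70
Friis cascade:
  F = 1.192 + (1.422 − 1)/0.8389 = 1.696
NF = 10 log₁₀(1.696) = 2.29 dB

2.29 dB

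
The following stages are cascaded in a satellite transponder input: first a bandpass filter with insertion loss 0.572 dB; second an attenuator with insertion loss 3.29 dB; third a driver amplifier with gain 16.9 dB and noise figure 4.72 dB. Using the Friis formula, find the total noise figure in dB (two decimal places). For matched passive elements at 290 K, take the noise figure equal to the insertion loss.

8.58 dB

Convert to linear (a loss of L dB is a gain of −L dB): F_i = 10^(NF_i/10), G_i = 10^(G_i,dB/10)
  Stage 1: F_1 = 10^(0.572/10) = 1.141, G_1 = 10^(−0.572/10) = 0.8766
  Stage 2: F_2 = 10^(3.29/10) = 2.133, G_2 = 10^(−3.29/10) = 0.4688
  Stage 3: F_3 = 10^(4.72/10) = 2.965, G_3 = 10^(16.9/10) = 48.98
Friis cascade:
  F = 1.141 + (2.133 − 1)/0.8766 + (2.965 − 1)/0.4110 = 7.214
NF = 10 log₁₀(7.214) = 8.58 dB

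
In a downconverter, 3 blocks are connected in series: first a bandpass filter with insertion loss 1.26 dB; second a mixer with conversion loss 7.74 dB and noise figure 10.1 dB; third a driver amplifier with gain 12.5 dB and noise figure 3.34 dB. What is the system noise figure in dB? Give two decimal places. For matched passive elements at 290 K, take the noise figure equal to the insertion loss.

13.59 dB

Convert to linear (a loss of L dB is a gain of −L dB): F_i = 10^(NF_i/10), G_i = 10^(G_i,dB/10)
  Stage 1: F_1 = 10^(1.26/10) = 1.337, G_1 = 10^(−1.26/10) = 0.7482
  Stage 2: F_2 = 10^(10.1/10) = 10.23, G_2 = 10^(−7.74/10) = 0.1683
  Stage 3: F_3 = 10^(3.34/10) = 2.158, G_3 = 10^(12.5/10) = 17.78
Friis cascade:
  F = 1.337 + (10.23 − 1)/0.7482 + (2.158 − 1)/0.1259 = 22.87
NF = 10 log₁₀(22.87) = 13.59 dB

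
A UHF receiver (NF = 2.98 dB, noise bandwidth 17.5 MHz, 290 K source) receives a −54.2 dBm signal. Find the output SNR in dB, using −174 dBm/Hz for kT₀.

44.4 dB

Noise floor: N = −174 + 10 log₁₀(B) + NF
10 log₁₀(1.75×10⁷) = 72.43 dB
N = −174 + 72.43 + 2.98 = −98.59 dBm
SNR = P_sig − N = −54.2 − (−98.59) = 44.39 dB → 44.4 dB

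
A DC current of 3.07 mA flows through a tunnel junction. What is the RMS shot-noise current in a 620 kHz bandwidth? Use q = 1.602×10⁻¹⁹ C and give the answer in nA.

24.7 nA

I_n = √(2qI·B)
2qI·B = 2 × 1.602×10⁻¹⁹ × 3.07×10⁻³ × 6.20×10⁵ = 6.10×10⁻¹⁶ A²
I_n = √(6.10×10⁻¹⁶) = 2.47×10⁻⁸ A = 24.7 nA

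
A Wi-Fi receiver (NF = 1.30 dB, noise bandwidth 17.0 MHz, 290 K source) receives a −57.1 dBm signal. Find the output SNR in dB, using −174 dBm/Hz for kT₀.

43.3 dB

Noise floor: N = −174 + 10 log₁₀(B) + NF
10 log₁₀(1.70×10⁷) = 72.3 dB
N = −174 + 72.3 + 1.30 = −100.40 dBm
SNR = P_sig − N = −57.1 − (−100.40) = 43.30 dB → 43.3 dB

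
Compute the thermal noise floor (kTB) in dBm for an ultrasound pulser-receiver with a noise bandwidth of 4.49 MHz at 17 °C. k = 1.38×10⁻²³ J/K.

−107.5 dBm

T = 17 °C + 273.15 = 290.15 K
P_n = kTB = 1.38×10⁻²³ × 290.15 × 4.49×10⁶ = 1.80×10⁻¹⁴ W
In dBm: 10 log₁₀(1.80×10⁻¹⁴ / 10⁻³) = −107.5 dBm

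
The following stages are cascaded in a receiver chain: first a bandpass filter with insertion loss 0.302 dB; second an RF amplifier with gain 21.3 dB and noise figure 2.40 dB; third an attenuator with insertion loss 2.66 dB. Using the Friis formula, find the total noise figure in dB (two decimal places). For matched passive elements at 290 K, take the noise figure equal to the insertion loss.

2.72 dB

Convert to linear (a loss of L dB is a gain of −L dB): F_i = 10^(NF_i/10), G_i = 10^(G_i,dB/10)
  Stage 1: F_1 = 10^(0.302/10) = 1.072, G_1 = 10^(−0.302/10) = 0.9328
  Stage 2: F_2 = 10^(2.40/10) = 1.738, G_2 = 10^(21.3/10) = 134.9
  Stage 3: F_3 = 10^(2.66/10) = 1.845, G_3 = 10^(−2.66/10) = 0.5420
Friis cascade:
  F = 1.072 + (1.738 − 1)/0.9328 + (1.845 − 1)/125.8 = 1.870
NF = 10 log₁₀(1.870) = 2.72 dB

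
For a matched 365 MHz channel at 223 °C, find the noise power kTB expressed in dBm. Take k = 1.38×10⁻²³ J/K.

T = 223 °C + 273.15 = 496.15 K
P_n = kTB = 1.38×10⁻²³ × 496.15 × 3.65×10⁸ = 2.50×10⁻¹² W
In dBm: 10 log₁₀(2.50×10⁻¹² / 10⁻³) = −86.0 dBm

−86.0 dBm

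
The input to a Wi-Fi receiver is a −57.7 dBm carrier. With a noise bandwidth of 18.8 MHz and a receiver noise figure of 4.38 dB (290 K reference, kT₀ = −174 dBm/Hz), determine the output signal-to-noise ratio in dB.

Noise floor: N = −174 + 10 log₁₀(B) + NF
10 log₁₀(1.88×10⁷) = 72.74 dB
N = −174 + 72.74 + 4.38 = −96.88 dBm
SNR = P_sig − N = −57.7 − (−96.88) = 39.18 dB → 39.2 dB

39.2 dB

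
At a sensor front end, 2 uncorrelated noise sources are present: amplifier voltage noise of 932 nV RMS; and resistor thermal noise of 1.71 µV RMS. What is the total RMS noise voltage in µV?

Uncorrelated sources add in power (mean-square): V_tot = √(ΣV_i²)
V_tot = √[(9.32×10⁻⁷)² + (1.71×10⁻⁶)²] = 1.95×10⁻⁶ V = 1.95 µV

1.95 µV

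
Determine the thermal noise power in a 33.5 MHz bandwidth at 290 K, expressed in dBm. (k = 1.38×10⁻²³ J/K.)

P_n = kTB = 1.38×10⁻²³ × 290 × 3.35×10⁷ = 1.34×10⁻¹³ W
In dBm: 10 log₁₀(1.34×10⁻¹³ / 10⁻³) = −98.7 dBm

−98.7 dBm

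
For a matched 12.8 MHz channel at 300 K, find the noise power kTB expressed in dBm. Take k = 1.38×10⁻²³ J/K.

P_n = kTB = 1.38×10⁻²³ × 300 × 1.28×10⁷ = 5.30×10⁻¹⁴ W
In dBm: 10 log₁₀(5.30×10⁻¹⁴ / 10⁻³) = −102.8 dBm

−102.8 dBm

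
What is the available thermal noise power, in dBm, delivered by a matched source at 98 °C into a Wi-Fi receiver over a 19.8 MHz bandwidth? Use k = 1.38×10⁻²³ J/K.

−99.9 dBm

T = 98 °C + 273.15 = 371.15 K
P_n = kTB = 1.38×10⁻²³ × 371.15 × 1.98×10⁷ = 1.01×10⁻¹³ W
In dBm: 10 log₁₀(1.01×10⁻¹³ / 10⁻³) = −99.9 dBm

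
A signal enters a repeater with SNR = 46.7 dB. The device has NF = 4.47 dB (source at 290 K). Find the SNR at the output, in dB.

42.23 dB

By definition F = SNR_in/SNR_out, so in dB: SNR_out = SNR_in − NF
SNR_out = 46.7 − 4.47 = 42.23 dB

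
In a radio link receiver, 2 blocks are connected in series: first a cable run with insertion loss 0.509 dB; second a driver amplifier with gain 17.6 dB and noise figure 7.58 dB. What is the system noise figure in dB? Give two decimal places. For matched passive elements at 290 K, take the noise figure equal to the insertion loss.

8.09 dB

Convert to linear (a loss of L dB is a gain of −L dB): F_i = 10^(NF_i/10), G_i = 10^(G_i,dB/10)
  Stage 1: F_1 = 10^(0.509/10) = 1.124, G_1 = 10^(−0.509/10) = 0.8894
  Stage 2: F_2 = 10^(7.58/10) = 5.728, G_2 = 10^(17.6/10) = 57.54
Friis cascade:
  F = 1.124 + (5.728 − 1)/0.8894 = 6.440
NF = 10 log₁₀(6.440) = 8.09 dB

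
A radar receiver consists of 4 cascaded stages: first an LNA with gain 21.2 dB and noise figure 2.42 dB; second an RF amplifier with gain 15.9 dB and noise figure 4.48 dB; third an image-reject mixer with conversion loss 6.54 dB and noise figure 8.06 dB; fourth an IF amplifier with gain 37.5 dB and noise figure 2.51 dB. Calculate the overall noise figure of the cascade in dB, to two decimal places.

2.46 dB

Convert to linear (a loss of L dB is a gain of −L dB): F_i = 10^(NF_i/10), G_i = 10^(G_i,dB/10)
  Stage 1: F_1 = 10^(2.42/10) = 1.746, G_1 = 10^(21.2/10) = 131.8
  Stage 2: F_2 = 10^(4.48/10) = 2.805, G_2 = 10^(15.9/10) = 38.90
  Stage 3: F_3 = 10^(8.06/10) = 6.397, G_3 = 10^(−6.54/10) = 0.2218
  Stage 4: F_4 = 10^(2.51/10) = 1.782, G_4 = 10^(37.5/10) = 5623
Friis cascade:
  F = 1.746 + (2.805 − 1)/131.8 + (6.397 − 1)/5129 + (1.782 − 1)/1138 = 1.761
NF = 10 log₁₀(1.761) = 2.46 dB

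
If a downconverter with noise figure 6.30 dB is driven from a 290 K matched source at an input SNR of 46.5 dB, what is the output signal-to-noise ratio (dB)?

40.20 dB

By definition F = SNR_in/SNR_out, so in dB: SNR_out = SNR_in − NF
SNR_out = 46.5 − 6.30 = 40.20 dB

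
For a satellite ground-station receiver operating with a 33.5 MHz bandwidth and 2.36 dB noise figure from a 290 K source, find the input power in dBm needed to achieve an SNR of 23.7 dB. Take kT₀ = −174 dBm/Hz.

−72.7 dBm

Sensitivity = −174 + 10 log₁₀(B) + NF + SNR_min
= −174 + 75.25 + 2.36 + 23.7
= −72.69 dBm → −72.7 dBm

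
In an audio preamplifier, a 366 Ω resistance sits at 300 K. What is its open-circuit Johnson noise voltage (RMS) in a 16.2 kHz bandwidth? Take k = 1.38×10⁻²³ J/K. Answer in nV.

313 nV

V_n = √(4kTRB)
4kTRB = 4 × 1.38×10⁻²³ × 300 × 3.66×10² × 1.62×10⁴ = 9.82×10⁻¹⁴ V²
V_n = √(9.82×10⁻¹⁴) = 3.13×10⁻⁷ V = 313 nV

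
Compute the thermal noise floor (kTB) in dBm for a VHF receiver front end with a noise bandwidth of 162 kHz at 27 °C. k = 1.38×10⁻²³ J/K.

T = 27 °C + 273.15 = 300.15 K
P_n = kTB = 1.38×10⁻²³ × 300.15 × 1.62×10⁵ = 6.71×10⁻¹⁶ W
In dBm: 10 log₁₀(6.71×10⁻¹⁶ / 10⁻³) = −121.7 dBm

−121.7 dBm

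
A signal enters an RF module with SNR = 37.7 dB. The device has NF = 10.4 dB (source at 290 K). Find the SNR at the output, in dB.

By definition F = SNR_in/SNR_out, so in dB: SNR_out = SNR_in − NF
SNR_out = 37.7 − 10.4 = 27.3 dB

27.3 dB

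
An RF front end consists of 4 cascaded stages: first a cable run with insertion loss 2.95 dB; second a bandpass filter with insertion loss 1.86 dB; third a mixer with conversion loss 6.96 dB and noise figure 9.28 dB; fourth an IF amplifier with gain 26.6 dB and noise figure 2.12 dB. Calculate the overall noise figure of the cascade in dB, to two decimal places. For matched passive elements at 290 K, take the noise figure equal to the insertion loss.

15.45 dB

Convert to linear (a loss of L dB is a gain of −L dB): F_i = 10^(NF_i/10), G_i = 10^(G_i,dB/10)
  Stage 1: F_1 = 10^(2.95/10) = 1.972, G_1 = 10^(−2.95/10) = 0.5070
  Stage 2: F_2 = 10^(1.86/10) = 1.535, G_2 = 10^(−1.86/10) = 0.6516
  Stage 3: F_3 = 10^(9.28/10) = 8.472, G_3 = 10^(−6.96/10) = 0.2014
  Stage 4: F_4 = 10^(2.12/10) = 1.629, G_4 = 10^(26.6/10) = 457.1
Friis cascade:
  F = 1.972 + (1.535 − 1)/0.5070 + (8.472 − 1)/0.3304 + (1.629 − 1)/0.06653 = 35.10
NF = 10 log₁₀(35.10) = 15.45 dB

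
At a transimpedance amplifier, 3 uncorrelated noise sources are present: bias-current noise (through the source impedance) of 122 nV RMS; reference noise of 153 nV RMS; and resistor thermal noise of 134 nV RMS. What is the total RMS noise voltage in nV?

Uncorrelated sources add in power (mean-square): V_tot = √(ΣV_i²)
V_tot = √[(1.22×10⁻⁷)² + (1.53×10⁻⁷)² + (1.34×10⁻⁷)²] = 2.37×10⁻⁷ V = 237 nV

237 nV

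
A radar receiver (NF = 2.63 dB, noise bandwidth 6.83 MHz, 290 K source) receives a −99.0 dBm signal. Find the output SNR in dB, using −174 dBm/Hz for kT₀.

Noise floor: N = −174 + 10 log₁₀(B) + NF
10 log₁₀(6.83×10⁶) = 68.34 dB
N = −174 + 68.34 + 2.63 = −103.03 dBm
SNR = P_sig − N = −99.0 − (−103.03) = 4.03 dB → 4.0 dB

4.0 dB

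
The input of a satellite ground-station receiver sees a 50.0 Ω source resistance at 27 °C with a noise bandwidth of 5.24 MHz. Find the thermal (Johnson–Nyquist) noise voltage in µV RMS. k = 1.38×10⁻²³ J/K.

2.08 µV

T = 27 °C + 273.15 = 300.15 K
V_n = √(4kTRB)
4kTRB = 4 × 1.38×10⁻²³ × 300.15 × 5.00×10¹ × 5.24×10⁶ = 4.34×10⁻¹² V²
V_n = √(4.34×10⁻¹²) = 2.08×10⁻⁶ V = 2.08 µV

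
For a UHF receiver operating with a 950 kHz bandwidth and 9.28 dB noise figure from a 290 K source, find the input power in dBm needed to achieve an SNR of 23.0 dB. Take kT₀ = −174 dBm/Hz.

Sensitivity = −174 + 10 log₁₀(B) + NF + SNR_min
= −174 + 59.78 + 9.28 + 23.0
= −81.94 dBm → −81.9 dBm

−81.9 dBm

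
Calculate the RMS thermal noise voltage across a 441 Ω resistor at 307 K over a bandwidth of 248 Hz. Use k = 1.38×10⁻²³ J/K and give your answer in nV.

43.1 nV

V_n = √(4kTRB)
4kTRB = 4 × 1.38×10⁻²³ × 307 × 4.41×10² × 2.48×10² = 1.85×10⁻¹⁵ V²
V_n = √(1.85×10⁻¹⁵) = 4.31×10⁻⁸ V = 43.1 nV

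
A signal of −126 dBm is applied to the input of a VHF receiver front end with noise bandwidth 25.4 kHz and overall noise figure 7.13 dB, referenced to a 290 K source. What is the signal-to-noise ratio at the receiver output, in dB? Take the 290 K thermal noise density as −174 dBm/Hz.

−3.2 dB

Noise floor: N = −174 + 10 log₁₀(B) + NF
10 log₁₀(2.54×10⁴) = 44.05 dB
N = −174 + 44.05 + 7.13 = −122.82 dBm
SNR = P_sig − N = −126 − (−122.82) = −3.18 dB → −3.2 dB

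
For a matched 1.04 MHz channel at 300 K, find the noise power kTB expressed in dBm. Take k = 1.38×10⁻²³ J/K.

−113.7 dBm

P_n = kTB = 1.38×10⁻²³ × 300 × 1.04×10⁶ = 4.31×10⁻¹⁵ W
In dBm: 10 log₁₀(4.31×10⁻¹⁵ / 10⁻³) = −113.7 dBm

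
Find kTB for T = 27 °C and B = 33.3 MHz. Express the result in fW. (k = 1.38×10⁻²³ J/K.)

T = 27 °C + 273.15 = 300.15 K
P_n = kTB = 1.38×10⁻²³ × 300.15 × 3.33×10⁷ = 1.38×10⁻¹³ W = 138 fW

138 fW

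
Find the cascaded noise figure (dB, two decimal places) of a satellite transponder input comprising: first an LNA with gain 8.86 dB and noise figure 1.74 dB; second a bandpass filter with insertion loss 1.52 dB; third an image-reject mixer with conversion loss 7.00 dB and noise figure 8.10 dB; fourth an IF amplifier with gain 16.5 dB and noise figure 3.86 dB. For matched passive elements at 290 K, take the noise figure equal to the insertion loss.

5.89 dB

Convert to linear (a loss of L dB is a gain of −L dB): F_i = 10^(NF_i/10), G_i = 10^(G_i,dB/10)
  Stage 1: F_1 = 10^(1.74/10) = 1.493, G_1 = 10^(8.86/10) = 7.691
  Stage 2: F_2 = 10^(1.52/10) = 1.419, G_2 = 10^(−1.52/10) = 0.7047
  Stage 3: F_3 = 10^(8.10/10) = 6.457, G_3 = 10^(−7.00/10) = 0.1995
  Stage 4: F_4 = 10^(3.86/10) = 2.432, G_4 = 10^(16.5/10) = 44.67
Friis cascade:
  F = 1.493 + (1.419 − 1)/7.691 + (6.457 − 1)/5.420 + (2.432 − 1)/1.081 = 3.878
NF = 10 log₁₀(3.878) = 5.89 dB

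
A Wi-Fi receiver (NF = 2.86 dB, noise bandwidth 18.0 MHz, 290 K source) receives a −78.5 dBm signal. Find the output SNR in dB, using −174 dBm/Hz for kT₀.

Noise floor: N = −174 + 10 log₁₀(B) + NF
10 log₁₀(1.80×10⁷) = 72.55 dB
N = −174 + 72.55 + 2.86 = −98.59 dBm
SNR = P_sig − N = −78.5 − (−98.59) = 20.09 dB → 20.1 dB

20.1 dB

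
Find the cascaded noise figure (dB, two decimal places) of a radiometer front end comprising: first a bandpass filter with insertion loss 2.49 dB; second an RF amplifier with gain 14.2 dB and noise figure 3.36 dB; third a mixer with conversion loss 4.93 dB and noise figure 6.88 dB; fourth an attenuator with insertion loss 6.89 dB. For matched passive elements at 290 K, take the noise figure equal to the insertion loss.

6.92 dB

Convert to linear (a loss of L dB is a gain of −L dB): F_i = 10^(NF_i/10), G_i = 10^(G_i,dB/10)
  Stage 1: F_1 = 10^(2.49/10) = 1.774, G_1 = 10^(−2.49/10) = 0.5636
  Stage 2: F_2 = 10^(3.36/10) = 2.168, G_2 = 10^(14.2/10) = 26.30
  Stage 3: F_3 = 10^(6.88/10) = 4.875, G_3 = 10^(−4.93/10) = 0.3214
  Stage 4: F_4 = 10^(6.89/10) = 4.887, G_4 = 10^(−6.89/10) = 0.2046
Friis cascade:
  F = 1.774 + (2.168 − 1)/0.5636 + (4.875 − 1)/14.83 + (4.887 − 1)/4.764 = 4.923
NF = 10 log₁₀(4.923) = 6.92 dB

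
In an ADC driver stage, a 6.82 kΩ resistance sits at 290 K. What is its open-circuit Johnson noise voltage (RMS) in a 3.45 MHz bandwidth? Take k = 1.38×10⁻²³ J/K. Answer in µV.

19.4 µV

V_n = √(4kTRB)
4kTRB = 4 × 1.38×10⁻²³ × 290 × 6.82×10³ × 3.45×10⁶ = 3.77×10⁻¹⁰ V²
V_n = √(3.77×10⁻¹⁰) = 1.94×10⁻⁵ V = 19.4 µV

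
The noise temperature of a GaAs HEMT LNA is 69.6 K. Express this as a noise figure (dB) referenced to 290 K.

0.934 dB

F = 1 + T_e/T₀ = 1 + 69.6/290 = 1.24
NF = 10 log₁₀(1.24) = 0.934 dB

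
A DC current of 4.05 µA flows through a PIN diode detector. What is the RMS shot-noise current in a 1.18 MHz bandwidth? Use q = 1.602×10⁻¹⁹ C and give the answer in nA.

I_n = √(2qI·B)
2qI·B = 2 × 1.602×10⁻¹⁹ × 4.05×10⁻⁶ × 1.18×10⁶ = 1.53×10⁻¹⁸ A²
I_n = √(1.53×10⁻¹⁸) = 1.24×10⁻⁹ A = 1.24 nA

1.24 nA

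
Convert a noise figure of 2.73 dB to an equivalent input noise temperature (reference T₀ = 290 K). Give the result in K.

254 K

F = 10^(2.73/10) = 1.87499
T_e = (F − 1)·T₀ = (1.87499 − 1) × 290 = 254 K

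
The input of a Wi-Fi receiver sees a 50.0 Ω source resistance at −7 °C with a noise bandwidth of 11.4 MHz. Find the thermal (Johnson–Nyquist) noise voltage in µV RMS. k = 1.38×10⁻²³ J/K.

2.89 µV

T = −7 °C + 273.15 = 266.15 K
V_n = √(4kTRB)
4kTRB = 4 × 1.38×10⁻²³ × 266.15 × 5.00×10¹ × 1.14×10⁷ = 8.37×10⁻¹² V²
V_n = √(8.37×10⁻¹²) = 2.89×10⁻⁶ V = 2.89 µV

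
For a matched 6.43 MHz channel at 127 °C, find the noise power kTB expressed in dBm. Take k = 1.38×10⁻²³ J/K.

T = 127 °C + 273.15 = 400.15 K
P_n = kTB = 1.38×10⁻²³ × 400.15 × 6.43×10⁶ = 3.55×10⁻¹⁴ W
In dBm: 10 log₁₀(3.55×10⁻¹⁴ / 10⁻³) = −104.5 dBm

−104.5 dBm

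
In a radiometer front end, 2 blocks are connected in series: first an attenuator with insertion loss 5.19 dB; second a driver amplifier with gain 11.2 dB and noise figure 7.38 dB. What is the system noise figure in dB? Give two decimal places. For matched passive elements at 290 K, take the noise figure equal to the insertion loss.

Convert to linear (a loss of L dB is a gain of −L dB): F_i = 10^(NF_i/10), G_i = 10^(G_i,dB/10)
  Stage 1: F_1 = 10^(5.19/10) = 3.304, G_1 = 10^(−5.19/10) = 0.3027
  Stage 2: F_2 = 10^(7.38/10) = 5.470, G_2 = 10^(11.2/10) = 13.18
Friis cascade:
  F = 3.304 + (5.470 − 1)/0.3027 = 18.07
NF = 10 log₁₀(18.07) = 12.57 dB

12.57 dB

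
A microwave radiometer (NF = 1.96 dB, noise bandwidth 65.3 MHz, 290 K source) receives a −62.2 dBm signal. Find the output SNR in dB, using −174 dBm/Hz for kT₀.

31.7 dB

Noise floor: N = −174 + 10 log₁₀(B) + NF
10 log₁₀(6.53×10⁷) = 78.15 dB
N = −174 + 78.15 + 1.96 = −93.89 dBm
SNR = P_sig − N = −62.2 − (−93.89) = 31.69 dB → 31.7 dB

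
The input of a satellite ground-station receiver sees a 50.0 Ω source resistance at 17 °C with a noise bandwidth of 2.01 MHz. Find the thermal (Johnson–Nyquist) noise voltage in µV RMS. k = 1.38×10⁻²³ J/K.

1.27 µV

T = 17 °C + 273.15 = 290.15 K
V_n = √(4kTRB)
4kTRB = 4 × 1.38×10⁻²³ × 290.15 × 5.00×10¹ × 2.01×10⁶ = 1.61×10⁻¹² V²
V_n = √(1.61×10⁻¹²) = 1.27×10⁻⁶ V = 1.27 µV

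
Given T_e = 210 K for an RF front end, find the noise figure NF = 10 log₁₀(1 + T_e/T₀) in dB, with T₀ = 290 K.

2.37 dB

F = 1 + T_e/T₀ = 1 + 210/290 = 1.72414
NF = 10 log₁₀(1.72414) = 2.37 dB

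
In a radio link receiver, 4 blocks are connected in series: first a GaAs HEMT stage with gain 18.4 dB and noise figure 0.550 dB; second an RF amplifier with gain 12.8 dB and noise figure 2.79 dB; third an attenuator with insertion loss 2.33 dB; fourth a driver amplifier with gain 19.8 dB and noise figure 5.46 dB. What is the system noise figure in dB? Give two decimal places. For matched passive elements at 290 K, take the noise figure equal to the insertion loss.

Convert to linear (a loss of L dB is a gain of −L dB): F_i = 10^(NF_i/10), G_i = 10^(G_i,dB/10)
  Stage 1: F_1 = 10^(0.550/10) = 1.135, G_1 = 10^(18.4/10) = 69.18
  Stage 2: F_2 = 10^(2.79/10) = 1.901, G_2 = 10^(12.8/10) = 19.05
  Stage 3: F_3 = 10^(2.33/10) = 1.710, G_3 = 10^(−2.33/10) = 0.5848
  Stage 4: F_4 = 10^(5.46/10) = 3.516, G_4 = 10^(19.8/10) = 95.50
Friis cascade:
  F = 1.135 + (1.901 − 1)/69.18 + (1.710 − 1)/1318 + (3.516 − 1)/770.9 = 1.152
NF = 10 log₁₀(1.152) = 0.61 dB

0.61 dB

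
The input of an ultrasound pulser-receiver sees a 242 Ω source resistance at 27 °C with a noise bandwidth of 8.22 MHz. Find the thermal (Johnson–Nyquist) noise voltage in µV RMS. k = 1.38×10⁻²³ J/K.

T = 27 °C + 273.15 = 300.15 K
V_n = √(4kTRB)
4kTRB = 4 × 1.38×10⁻²³ × 300.15 × 2.42×10² × 8.22×10⁶ = 3.30×10⁻¹¹ V²
V_n = √(3.30×10⁻¹¹) = 5.74×10⁻⁶ V = 5.74 µV

5.74 µV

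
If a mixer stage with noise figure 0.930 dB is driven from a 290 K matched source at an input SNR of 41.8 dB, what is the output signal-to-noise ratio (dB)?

By definition F = SNR_in/SNR_out, so in dB: SNR_out = SNR_in − NF
SNR_out = 41.8 − 0.930 = 40.870 dB

40.870 dB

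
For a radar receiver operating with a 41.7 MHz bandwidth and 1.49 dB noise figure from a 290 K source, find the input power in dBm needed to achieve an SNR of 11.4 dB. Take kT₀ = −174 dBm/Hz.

Sensitivity = −174 + 10 log₁₀(B) + NF + SNR_min
= −174 + 76.2 + 1.49 + 11.4
= −84.91 dBm → −84.9 dBm

−84.9 dBm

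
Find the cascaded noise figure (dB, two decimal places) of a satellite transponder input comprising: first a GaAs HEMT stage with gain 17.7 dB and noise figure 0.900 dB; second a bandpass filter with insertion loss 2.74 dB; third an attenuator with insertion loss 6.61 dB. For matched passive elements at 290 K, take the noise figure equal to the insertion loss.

Convert to linear (a loss of L dB is a gain of −L dB): F_i = 10^(NF_i/10), G_i = 10^(G_i,dB/10)
  Stage 1: F_1 = 10^(0.900/10) = 1.230, G_1 = 10^(17.7/10) = 58.88
  Stage 2: F_2 = 10^(2.74/10) = 1.879, G_2 = 10^(−2.74/10) = 0.5321
  Stage 3: F_3 = 10^(6.61/10) = 4.581, G_3 = 10^(−6.61/10) = 0.2183
Friis cascade:
  F = 1.230 + (1.879 − 1)/58.88 + (4.581 − 1)/31.33 = 1.360
NF = 10 log₁₀(1.360) = 1.33 dB

1.33 dB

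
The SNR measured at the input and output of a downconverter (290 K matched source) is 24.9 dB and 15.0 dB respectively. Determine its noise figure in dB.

9.9 dB

NF (dB) = SNR_in(dB) − SNR_out(dB) when the source is at T₀
NF = 24.9 − 15.0 = 9.9 dB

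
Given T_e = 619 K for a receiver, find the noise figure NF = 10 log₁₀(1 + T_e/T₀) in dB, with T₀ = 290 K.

F = 1 + T_e/T₀ = 1 + 619/290 = 3.13448
NF = 10 log₁₀(3.13448) = 4.96 dB

4.96 dB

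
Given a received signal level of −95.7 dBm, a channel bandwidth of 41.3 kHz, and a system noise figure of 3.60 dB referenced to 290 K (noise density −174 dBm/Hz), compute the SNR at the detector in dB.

28.5 dB

Noise floor: N = −174 + 10 log₁₀(B) + NF
10 log₁₀(4.13×10⁴) = 46.16 dB
N = −174 + 46.16 + 3.60 = −124.24 dBm
SNR = P_sig − N = −95.7 − (−124.24) = 28.54 dB → 28.5 dB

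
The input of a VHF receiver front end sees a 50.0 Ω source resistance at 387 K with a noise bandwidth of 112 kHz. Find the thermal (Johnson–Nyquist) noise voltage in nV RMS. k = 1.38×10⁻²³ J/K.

V_n = √(4kTRB)
4kTRB = 4 × 1.38×10⁻²³ × 387 × 5.00×10¹ × 1.12×10⁵ = 1.20×10⁻¹³ V²
V_n = √(1.20×10⁻¹³) = 3.46×10⁻⁷ V = 346 nV

346 nV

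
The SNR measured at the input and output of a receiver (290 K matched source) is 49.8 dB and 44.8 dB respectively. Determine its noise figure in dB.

5.0 dB

NF (dB) = SNR_in(dB) − SNR_out(dB) when the source is at T₀
NF = 49.8 − 44.8 = 5.0 dB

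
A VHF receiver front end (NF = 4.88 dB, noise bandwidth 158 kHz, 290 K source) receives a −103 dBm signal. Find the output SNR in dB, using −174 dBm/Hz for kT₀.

Noise floor: N = −174 + 10 log₁₀(B) + NF
10 log₁₀(1.58×10⁵) = 51.99 dB
N = −174 + 51.99 + 4.88 = −117.13 dBm
SNR = P_sig − N = −103 − (−117.13) = 14.13 dB → 14.1 dB

14.1 dB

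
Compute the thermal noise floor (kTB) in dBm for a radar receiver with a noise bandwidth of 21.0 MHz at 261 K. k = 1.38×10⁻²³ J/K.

P_n = kTB = 1.38×10⁻²³ × 261 × 2.10×10⁷ = 7.56×10⁻¹⁴ W
In dBm: 10 log₁₀(7.56×10⁻¹⁴ / 10⁻³) = −101.2 dBm

−101.2 dBm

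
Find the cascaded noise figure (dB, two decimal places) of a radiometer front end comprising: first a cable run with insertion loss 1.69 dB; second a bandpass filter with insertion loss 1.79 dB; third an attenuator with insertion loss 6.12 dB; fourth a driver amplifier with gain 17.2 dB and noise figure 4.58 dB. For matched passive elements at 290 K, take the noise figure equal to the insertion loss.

Convert to linear (a loss of L dB is a gain of −L dB): F_i = 10^(NF_i/10), G_i = 10^(G_i,dB/10)
  Stage 1: F_1 = 10^(1.69/10) = 1.476, G_1 = 10^(−1.69/10) = 0.6776
  Stage 2: F_2 = 10^(1.79/10) = 1.510, G_2 = 10^(−1.79/10) = 0.6622
  Stage 3: F_3 = 10^(6.12/10) = 4.093, G_3 = 10^(−6.12/10) = 0.2443
  Stage 4: F_4 = 10^(4.58/10) = 2.871, G_4 = 10^(17.2/10) = 52.48
Friis cascade:
  F = 1.476 + (1.510 − 1)/0.6776 + (4.093 − 1)/0.4487 + (2.871 − 1)/0.1096 = 26.18
NF = 10 log₁₀(26.18) = 14.18 dB

14.18 dB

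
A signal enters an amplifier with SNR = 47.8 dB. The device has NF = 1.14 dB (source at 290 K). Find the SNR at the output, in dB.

46.66 dB

By definition F = SNR_in/SNR_out, so in dB: SNR_out = SNR_in − NF
SNR_out = 47.8 − 1.14 = 46.66 dB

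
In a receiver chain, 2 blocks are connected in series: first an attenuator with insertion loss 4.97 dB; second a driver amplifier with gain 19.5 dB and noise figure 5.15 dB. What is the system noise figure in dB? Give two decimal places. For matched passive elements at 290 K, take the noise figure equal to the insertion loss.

10.12 dB

Convert to linear (a loss of L dB is a gain of −L dB): F_i = 10^(NF_i/10), G_i = 10^(G_i,dB/10)
  Stage 1: F_1 = 10^(4.97/10) = 3.141, G_1 = 10^(−4.97/10) = 0.3184
  Stage 2: F_2 = 10^(5.15/10) = 3.273, G_2 = 10^(19.5/10) = 89.13
Friis cascade:
  F = 3.141 + (3.273 − 1)/0.3184 = 10.28
NF = 10 log₁₀(10.28) = 10.12 dB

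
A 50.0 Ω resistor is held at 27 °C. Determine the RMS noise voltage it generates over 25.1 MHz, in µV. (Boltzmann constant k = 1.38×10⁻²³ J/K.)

T = 27 °C + 273.15 = 300.15 K
V_n = √(4kTRB)
4kTRB = 4 × 1.38×10⁻²³ × 300.15 × 5.00×10¹ × 2.51×10⁷ = 2.08×10⁻¹¹ V²
V_n = √(2.08×10⁻¹¹) = 4.56×10⁻⁶ V = 4.56 µV

4.56 µV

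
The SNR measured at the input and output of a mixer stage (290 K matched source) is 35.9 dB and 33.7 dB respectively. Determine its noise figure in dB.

NF (dB) = SNR_in(dB) − SNR_out(dB) when the source is at T₀
NF = 35.9 − 33.7 = 2.2 dB

2.2 dB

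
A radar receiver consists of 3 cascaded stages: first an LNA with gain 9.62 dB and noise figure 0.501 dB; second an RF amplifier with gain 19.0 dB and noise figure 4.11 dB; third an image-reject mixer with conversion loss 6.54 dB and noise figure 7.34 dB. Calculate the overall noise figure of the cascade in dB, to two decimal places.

1.14 dB

Convert to linear (a loss of L dB is a gain of −L dB): F_i = 10^(NF_i/10), G_i = 10^(G_i,dB/10)
  Stage 1: F_1 = 10^(0.501/10) = 1.122, G_1 = 10^(9.62/10) = 9.162
  Stage 2: F_2 = 10^(4.11/10) = 2.576, G_2 = 10^(19.0/10) = 79.43
  Stage 3: F_3 = 10^(7.34/10) = 5.420, G_3 = 10^(−6.54/10) = 0.2218
Friis cascade:
  F = 1.122 + (2.576 − 1)/9.162 + (5.420 − 1)/727.8 = 1.300
NF = 10 log₁₀(1.300) = 1.14 dB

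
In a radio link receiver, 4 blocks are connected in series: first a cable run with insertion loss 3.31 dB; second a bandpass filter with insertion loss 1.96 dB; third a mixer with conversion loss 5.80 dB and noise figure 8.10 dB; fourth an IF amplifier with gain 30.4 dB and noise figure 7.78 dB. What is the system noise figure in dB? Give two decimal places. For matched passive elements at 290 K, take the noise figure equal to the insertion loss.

Convert to linear (a loss of L dB is a gain of −L dB): F_i = 10^(NF_i/10), G_i = 10^(G_i,dB/10)
  Stage 1: F_1 = 10^(3.31/10) = 2.143, G_1 = 10^(−3.31/10) = 0.4667
  Stage 2: F_2 = 10^(1.96/10) = 1.570, G_2 = 10^(−1.96/10) = 0.6368
  Stage 3: F_3 = 10^(8.10/10) = 6.457, G_3 = 10^(−5.80/10) = 0.2630
  Stage 4: F_4 = 10^(7.78/10) = 5.998, G_4 = 10^(30.4/10) = 1096
Friis cascade:
  F = 2.143 + (1.570 − 1)/0.4667 + (6.457 − 1)/0.2972 + (5.998 − 1)/0.07816 = 85.67
NF = 10 log₁₀(85.67) = 19.33 dB

19.33 dB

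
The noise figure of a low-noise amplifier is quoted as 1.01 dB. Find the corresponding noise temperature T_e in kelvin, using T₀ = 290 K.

75.9 K

F = 10^(1.01/10) = 1.26183
T_e = (F − 1)·T₀ = (1.26183 − 1) × 290 = 75.9 K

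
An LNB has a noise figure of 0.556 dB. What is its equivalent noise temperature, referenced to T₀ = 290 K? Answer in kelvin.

F = 10^(0.556/10) = 1.13658
T_e = (F − 1)·T₀ = (1.13658 − 1) × 290 = 39.6 K

39.6 K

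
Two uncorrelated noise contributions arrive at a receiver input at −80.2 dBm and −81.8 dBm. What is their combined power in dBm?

−77.9 dBm

Convert to linear, add, convert back:
P₁ = 9.55×10⁻¹² W, P₂ = 6.61×10⁻¹² W
P_tot = 1.62×10⁻¹¹ W → 10 log₁₀(P_tot / 10⁻³) = −77.9 dBm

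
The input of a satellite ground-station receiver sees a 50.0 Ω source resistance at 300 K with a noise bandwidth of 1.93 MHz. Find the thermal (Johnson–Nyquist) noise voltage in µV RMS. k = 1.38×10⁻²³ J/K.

V_n = √(4kTRB)
4kTRB = 4 × 1.38×10⁻²³ × 300 × 5.00×10¹ × 1.93×10⁶ = 1.60×10⁻¹² V²
V_n = √(1.60×10⁻¹²) = 1.26×10⁻⁶ V = 1.26 µV

1.26 µV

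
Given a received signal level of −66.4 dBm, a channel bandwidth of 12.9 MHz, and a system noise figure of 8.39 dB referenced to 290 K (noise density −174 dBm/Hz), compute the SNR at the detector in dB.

28.1 dB

Noise floor: N = −174 + 10 log₁₀(B) + NF
10 log₁₀(1.29×10⁷) = 71.11 dB
N = −174 + 71.11 + 8.39 = −94.50 dBm
SNR = P_sig − N = −66.4 − (−94.50) = 28.10 dB → 28.1 dB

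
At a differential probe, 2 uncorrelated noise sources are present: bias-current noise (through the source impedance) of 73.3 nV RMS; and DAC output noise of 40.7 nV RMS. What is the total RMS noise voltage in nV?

Uncorrelated sources add in power (mean-square): V_tot = √(ΣV_i²)
V_tot = √[(7.33×10⁻⁸)² + (4.07×10⁻⁸)²] = 8.38×10⁻⁸ V = 83.8 nV

83.8 nV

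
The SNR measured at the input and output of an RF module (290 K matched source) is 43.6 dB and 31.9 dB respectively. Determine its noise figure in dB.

11.7 dB

NF (dB) = SNR_in(dB) − SNR_out(dB) when the source is at T₀
NF = 43.6 − 31.9 = 11.7 dB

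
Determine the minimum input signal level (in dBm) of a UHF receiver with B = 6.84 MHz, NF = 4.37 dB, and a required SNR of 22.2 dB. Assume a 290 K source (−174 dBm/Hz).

−79.1 dBm

Sensitivity = −174 + 10 log₁₀(B) + NF + SNR_min
= −174 + 68.35 + 4.37 + 22.2
= −79.08 dBm → −79.1 dBm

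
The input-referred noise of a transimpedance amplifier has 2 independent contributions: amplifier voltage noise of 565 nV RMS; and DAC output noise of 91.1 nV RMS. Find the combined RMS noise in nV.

Uncorrelated sources add in power (mean-square): V_tot = √(ΣV_i²)
V_tot = √[(5.65×10⁻⁷)² + (9.11×10⁻⁸)²] = 5.72×10⁻⁷ V = 572 nV

572 nV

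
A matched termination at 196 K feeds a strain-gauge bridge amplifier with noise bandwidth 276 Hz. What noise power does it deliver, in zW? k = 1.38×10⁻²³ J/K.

P_n = kTB = 1.38×10⁻²³ × 196 × 2.76×10² = 7.47×10⁻¹⁹ W = 747 zW

747 zW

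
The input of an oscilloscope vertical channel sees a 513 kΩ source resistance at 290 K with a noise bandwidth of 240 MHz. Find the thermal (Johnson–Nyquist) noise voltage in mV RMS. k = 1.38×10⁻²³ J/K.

1.40 mV

V_n = √(4kTRB)
4kTRB = 4 × 1.38×10⁻²³ × 290 × 5.13×10⁵ × 2.40×10⁸ = 1.97×10⁻⁶ V²
V_n = √(1.97×10⁻⁶) = 1.40×10⁻³ V = 1.40 mV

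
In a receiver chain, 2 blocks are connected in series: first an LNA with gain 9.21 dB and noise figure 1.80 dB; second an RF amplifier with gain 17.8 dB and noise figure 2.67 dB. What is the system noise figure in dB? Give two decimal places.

2.08 dB

Convert to linear (a loss of L dB is a gain of −L dB): F_i = 10^(NF_i/10), G_i = 10^(G_i,dB/10)
  Stage 1: F_1 = 10^(1.80/10) = 1.514, G_1 = 10^(9.21/10) = 8.337
  Stage 2: F_2 = 10^(2.67/10) = 1.849, G_2 = 10^(17.8/10) = 60.26
Friis cascade:
  F = 1.514 + (1.849 − 1)/8.337 = 1.615
NF = 10 log₁₀(1.615) = 2.08 dB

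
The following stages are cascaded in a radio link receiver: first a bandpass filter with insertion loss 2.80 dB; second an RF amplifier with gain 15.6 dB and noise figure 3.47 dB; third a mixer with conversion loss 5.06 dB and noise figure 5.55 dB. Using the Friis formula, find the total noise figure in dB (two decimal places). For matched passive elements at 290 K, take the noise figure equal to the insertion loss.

Convert to linear (a loss of L dB is a gain of −L dB): F_i = 10^(NF_i/10), G_i = 10^(G_i,dB/10)
  Stage 1: F_1 = 10^(2.80/10) = 1.905, G_1 = 10^(−2.80/10) = 0.5248
  Stage 2: F_2 = 10^(3.47/10) = 2.223, G_2 = 10^(15.6/10) = 36.31
  Stage 3: F_3 = 10^(5.55/10) = 3.589, G_3 = 10^(−5.06/10) = 0.3119
Friis cascade:
  F = 1.905 + (2.223 − 1)/0.5248 + (3.589 − 1)/19.05 = 4.372
NF = 10 log₁₀(4.372) = 6.41 dB

6.41 dB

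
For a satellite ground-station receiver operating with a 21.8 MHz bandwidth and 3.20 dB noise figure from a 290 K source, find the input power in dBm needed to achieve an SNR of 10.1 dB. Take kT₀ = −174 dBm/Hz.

Sensitivity = −174 + 10 log₁₀(B) + NF + SNR_min
= −174 + 73.38 + 3.20 + 10.1
= −87.32 dBm → −87.3 dBm

−87.3 dBm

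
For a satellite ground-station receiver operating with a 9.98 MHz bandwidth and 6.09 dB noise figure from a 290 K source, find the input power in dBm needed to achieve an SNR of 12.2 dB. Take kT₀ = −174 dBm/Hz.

−85.7 dBm

Sensitivity = −174 + 10 log₁₀(B) + NF + SNR_min
= −174 + 69.99 + 6.09 + 12.2
= −85.72 dBm → −85.7 dBm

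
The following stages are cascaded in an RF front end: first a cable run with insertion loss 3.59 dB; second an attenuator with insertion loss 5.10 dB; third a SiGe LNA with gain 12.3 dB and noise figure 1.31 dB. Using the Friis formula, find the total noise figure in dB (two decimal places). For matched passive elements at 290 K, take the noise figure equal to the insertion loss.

Convert to linear (a loss of L dB is a gain of −L dB): F_i = 10^(NF_i/10), G_i = 10^(G_i,dB/10)
  Stage 1: F_1 = 10^(3.59/10) = 2.286, G_1 = 10^(−3.59/10) = 0.4375
  Stage 2: F_2 = 10^(5.10/10) = 3.236, G_2 = 10^(−5.10/10) = 0.3090
  Stage 3: F_3 = 10^(1.31/10) = 1.352, G_3 = 10^(12.3/10) = 16.98
Friis cascade:
  F = 2.286 + (3.236 − 1)/0.4375 + (1.352 − 1)/0.1352 = 10.00
NF = 10 log₁₀(10.00) = 10.00 dB

10.00 dB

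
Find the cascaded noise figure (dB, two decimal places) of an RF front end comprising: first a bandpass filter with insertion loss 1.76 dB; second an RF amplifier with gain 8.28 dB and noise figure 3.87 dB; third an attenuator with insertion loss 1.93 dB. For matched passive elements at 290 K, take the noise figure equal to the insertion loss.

5.78 dB

Convert to linear (a loss of L dB is a gain of −L dB): F_i = 10^(NF_i/10), G_i = 10^(G_i,dB/10)
  Stage 1: F_1 = 10^(1.76/10) = 1.500, G_1 = 10^(−1.76/10) = 0.6668
  Stage 2: F_2 = 10^(3.87/10) = 2.438, G_2 = 10^(8.28/10) = 6.730
  Stage 3: F_3 = 10^(1.93/10) = 1.560, G_3 = 10^(−1.93/10) = 0.6412
Friis cascade:
  F = 1.500 + (2.438 − 1)/0.6668 + (1.560 − 1)/4.487 = 3.781
NF = 10 log₁₀(3.781) = 5.78 dB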